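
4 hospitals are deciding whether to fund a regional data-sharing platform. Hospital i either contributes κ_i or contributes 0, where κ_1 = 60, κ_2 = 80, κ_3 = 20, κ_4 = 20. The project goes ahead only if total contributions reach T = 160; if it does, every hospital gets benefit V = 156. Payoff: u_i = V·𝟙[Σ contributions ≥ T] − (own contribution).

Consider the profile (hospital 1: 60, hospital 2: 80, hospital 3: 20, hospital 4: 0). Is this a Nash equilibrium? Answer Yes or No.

Yes

Total = 160 ≥ 160: provided.
Hospital 1 (pledges 60, payoff 96): dropping to 0 → total 100, payoff 0. No gain.
Hospital 2 (pledges 80, payoff 76): dropping to 0 → total 80, payoff 0. No gain.
Hospital 3 (pledges 20, payoff 136): dropping to 0 → total 140, payoff 0. No gain.
Hospital 4 (pledges 0, payoff 156): pledging 20 → total 180, payoff 136. No gain.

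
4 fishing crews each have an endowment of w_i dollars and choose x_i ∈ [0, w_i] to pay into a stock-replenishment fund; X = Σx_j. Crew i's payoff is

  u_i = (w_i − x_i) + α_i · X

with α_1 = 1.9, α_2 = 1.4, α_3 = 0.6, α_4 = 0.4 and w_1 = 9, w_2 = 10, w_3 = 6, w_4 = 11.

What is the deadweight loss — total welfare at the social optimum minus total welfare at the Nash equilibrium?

56.1

∂u_i/∂x_i = α_i − 1, so crew i contributes w_i if α_i > 1, else 0.
α_i > 1 for i ∈ {1, 2}; NE contributions (9, 10, 0, 0), X = 19.
W^NE = Σw_i − X^NE + (Σα_i)·X^NE = 36 + 3.3·19 = 98.7.
Planner: ∂(Σu_j)/∂x_i = Σα_j − 1 = 3.3 > 0, so everyone contributes w_i; X^SO = 36, W^SO = 36 + 3.3·36 = 154.8.
Deadweight loss = 56.1.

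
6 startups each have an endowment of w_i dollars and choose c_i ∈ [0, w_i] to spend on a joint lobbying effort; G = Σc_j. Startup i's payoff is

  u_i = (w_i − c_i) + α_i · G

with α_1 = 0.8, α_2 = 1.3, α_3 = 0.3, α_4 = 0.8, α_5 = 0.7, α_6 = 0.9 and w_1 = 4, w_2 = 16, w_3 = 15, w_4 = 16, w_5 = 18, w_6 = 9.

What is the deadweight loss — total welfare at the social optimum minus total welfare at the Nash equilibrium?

235.6

∂u_i/∂c_i = α_i − 1, so startup i contributes w_i if α_i > 1, else 0.
α_i > 1 for i ∈ {2}; NE contributions (0, 16, 0, 0, 0, 0), G = 16.
W^NE = Σw_i − G^NE + (Σα_i)·G^NE = 78 + 3.8·16 = 138.8.
Planner: ∂(Σu_j)/∂c_i = Σα_j − 1 = 3.8 > 0, so everyone contributes w_i; G^SO = 78, W^SO = 78 + 3.8·78 = 374.4.
Deadweight loss = 235.6.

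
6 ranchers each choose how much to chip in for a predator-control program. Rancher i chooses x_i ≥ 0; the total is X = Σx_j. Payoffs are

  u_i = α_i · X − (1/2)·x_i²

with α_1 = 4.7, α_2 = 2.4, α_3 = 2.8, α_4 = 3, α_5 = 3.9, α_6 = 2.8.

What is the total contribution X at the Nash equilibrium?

19.6

Rancher i's FOC: ∂u_i/∂x_i = α_i − x_i = 0, so x_i* = α_i.
NE contributions = (4.7, 2.4, 2.8, 3, 3.9, 2.8); X = 19.6.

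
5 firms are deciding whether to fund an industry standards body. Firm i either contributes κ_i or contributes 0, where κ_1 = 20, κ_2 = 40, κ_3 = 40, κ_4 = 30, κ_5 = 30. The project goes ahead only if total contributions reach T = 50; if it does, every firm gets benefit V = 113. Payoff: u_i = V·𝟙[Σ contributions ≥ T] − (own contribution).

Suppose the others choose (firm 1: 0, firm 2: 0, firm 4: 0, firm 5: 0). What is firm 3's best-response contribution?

Others' total = 0. Even contributing 40 gives 40 < 50: no benefit either way.
Best response: 0.

0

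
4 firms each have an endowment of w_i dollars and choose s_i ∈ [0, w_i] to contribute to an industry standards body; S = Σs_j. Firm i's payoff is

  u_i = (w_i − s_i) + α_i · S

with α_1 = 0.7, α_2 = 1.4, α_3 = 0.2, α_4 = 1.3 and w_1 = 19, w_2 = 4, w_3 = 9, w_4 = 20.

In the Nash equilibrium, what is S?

24

∂u_i/∂s_i = α_i − 1, so firm i contributes w_i if α_i > 1, else 0.
α_i > 1 for i ∈ {2, 4}; NE contributions (0, 4, 0, 20), S = 24.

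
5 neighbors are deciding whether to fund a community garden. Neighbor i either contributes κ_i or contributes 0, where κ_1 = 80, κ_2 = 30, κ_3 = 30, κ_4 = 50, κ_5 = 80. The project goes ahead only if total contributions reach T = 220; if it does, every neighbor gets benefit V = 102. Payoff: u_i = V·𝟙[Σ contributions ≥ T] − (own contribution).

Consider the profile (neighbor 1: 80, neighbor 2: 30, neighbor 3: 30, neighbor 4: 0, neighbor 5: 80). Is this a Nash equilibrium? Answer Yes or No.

Yes

Total = 220 ≥ 220: provided.
Neighbor 1 (pledges 80, payoff 22): dropping to 0 → total 140, payoff 0. No gain.
Neighbor 2 (pledges 30, payoff 72): dropping to 0 → total 190, payoff 0. No gain.
Neighbor 3 (pledges 30, payoff 72): dropping to 0 → total 190, payoff 0. No gain.
Neighbor 4 (pledges 0, payoff 102): pledging 50 → total 270, payoff 52. No gain.
Neighbor 5 (pledges 80, payoff 22): dropping to 0 → total 140, payoff 0. No gain.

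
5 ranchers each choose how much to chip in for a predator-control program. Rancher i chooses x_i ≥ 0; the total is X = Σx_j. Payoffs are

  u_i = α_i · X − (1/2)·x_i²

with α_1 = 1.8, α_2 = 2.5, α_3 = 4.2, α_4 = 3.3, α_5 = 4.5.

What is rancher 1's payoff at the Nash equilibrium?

Rancher i's FOC: ∂u_i/∂x_i = α_i − x_i = 0, so x_i* = α_i.
NE contributions = (1.8, 2.5, 4.2, 3.3, 4.5); X = 16.3.
u_1 = α_1·X − ½·(x_1)² = 1.8·16.3 − ½·1.8² = 27.72.

27.72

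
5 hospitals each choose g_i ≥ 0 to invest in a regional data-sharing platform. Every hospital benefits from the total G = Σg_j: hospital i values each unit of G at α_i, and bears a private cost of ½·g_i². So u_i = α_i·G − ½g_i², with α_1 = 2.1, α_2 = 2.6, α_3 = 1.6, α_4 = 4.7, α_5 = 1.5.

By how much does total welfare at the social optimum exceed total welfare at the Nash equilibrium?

Hospital i's FOC: ∂u_i/∂g_i = α_i − g_i = 0, so g_i* = α_i.
NE contributions = (2.1, 2.6, 1.6, 4.7, 1.5); G = 12.5.
W^NE = (Σα)·G − ½Σα_i² = 12.5² − ½·38.07 = 137.215.
Planner sets g_i = Σα_j = 12.5 for every i, so G^SO = 5·12.5 = 62.5.
W^SO = (Σα)·G^SO − ½·5·(Σα)² = (5/2)·12.5² = 390.625.
Deadweight loss = W^SO − W^NE = 253.41.

253.41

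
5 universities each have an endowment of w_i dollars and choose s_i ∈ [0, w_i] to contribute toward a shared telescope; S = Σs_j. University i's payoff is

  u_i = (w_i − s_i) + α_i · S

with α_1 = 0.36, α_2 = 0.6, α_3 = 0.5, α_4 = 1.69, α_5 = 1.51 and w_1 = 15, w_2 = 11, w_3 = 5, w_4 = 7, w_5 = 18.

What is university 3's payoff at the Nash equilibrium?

17.5

∂u_i/∂s_i = α_i − 1, so university i contributes w_i if α_i > 1, else 0.
α_i > 1 for i ∈ {4, 5}; NE contributions (0, 0, 0, 7, 18), S = 25.
u_3 = (5 − 0) + 0.5·25 = 17.5.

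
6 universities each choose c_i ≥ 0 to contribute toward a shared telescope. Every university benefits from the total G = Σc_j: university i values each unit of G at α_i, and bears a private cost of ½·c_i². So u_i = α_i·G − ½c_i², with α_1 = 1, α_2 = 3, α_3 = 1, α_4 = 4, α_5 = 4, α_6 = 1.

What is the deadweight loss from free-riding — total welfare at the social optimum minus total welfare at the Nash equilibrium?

University i's FOC: ∂u_i/∂c_i = α_i − c_i = 0, so c_i* = α_i.
NE contributions = (1, 3, 1, 4, 4, 1); G = 14.
W^NE = (Σα)·G − ½Σα_i² = 14² − ½·44 = 174.
Planner sets c_i = Σα_j = 14 for every i, so G^SO = 6·14 = 84.
W^SO = (Σα)·G^SO − ½·6·(Σα)² = (6/2)·14² = 588.
Deadweight loss = W^SO − W^NE = 414.

414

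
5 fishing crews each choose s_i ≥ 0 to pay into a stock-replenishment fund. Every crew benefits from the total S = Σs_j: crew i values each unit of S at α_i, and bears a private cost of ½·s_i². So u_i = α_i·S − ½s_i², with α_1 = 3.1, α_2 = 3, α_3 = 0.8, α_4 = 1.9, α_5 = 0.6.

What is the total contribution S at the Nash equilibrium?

9.4

Crew i's FOC: ∂u_i/∂s_i = α_i − s_i = 0, so s_i* = α_i.
NE contributions = (3.1, 3, 0.8, 1.9, 0.6); S = 9.4.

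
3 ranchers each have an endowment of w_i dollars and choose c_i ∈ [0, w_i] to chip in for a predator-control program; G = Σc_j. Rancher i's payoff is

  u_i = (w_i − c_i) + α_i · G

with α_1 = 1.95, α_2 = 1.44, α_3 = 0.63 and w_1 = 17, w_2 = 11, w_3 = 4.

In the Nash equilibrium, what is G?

∂u_i/∂c_i = α_i − 1, so rancher i contributes w_i if α_i > 1, else 0.
α_i > 1 for i ∈ {1, 2}; NE contributions (17, 11, 0), G = 28.

28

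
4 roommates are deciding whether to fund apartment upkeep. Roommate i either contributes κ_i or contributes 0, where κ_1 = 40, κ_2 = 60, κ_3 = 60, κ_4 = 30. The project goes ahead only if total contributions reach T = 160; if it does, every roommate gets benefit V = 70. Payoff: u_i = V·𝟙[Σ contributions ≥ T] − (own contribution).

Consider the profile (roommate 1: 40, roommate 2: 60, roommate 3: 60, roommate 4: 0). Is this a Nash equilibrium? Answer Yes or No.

Yes

Total = 160 ≥ 160: provided.
Roommate 1 (pledges 40, payoff 30): dropping to 0 → total 120, payoff 0. No gain.
Roommate 2 (pledges 60, payoff 10): dropping to 0 → total 100, payoff 0. No gain.
Roommate 3 (pledges 60, payoff 10): dropping to 0 → total 100, payoff 0. No gain.
Roommate 4 (pledges 0, payoff 70): pledging 30 → total 190, payoff 40. No gain.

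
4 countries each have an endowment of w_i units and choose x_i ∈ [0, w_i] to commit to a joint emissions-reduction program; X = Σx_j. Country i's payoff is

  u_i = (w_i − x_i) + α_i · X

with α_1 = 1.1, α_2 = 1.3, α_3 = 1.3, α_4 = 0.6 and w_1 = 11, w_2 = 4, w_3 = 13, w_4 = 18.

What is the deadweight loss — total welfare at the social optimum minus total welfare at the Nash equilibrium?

59.4

∂u_i/∂x_i = α_i − 1, so country i contributes w_i if α_i > 1, else 0.
α_i > 1 for i ∈ {1, 2, 3}; NE contributions (11, 4, 13, 0), X = 28.
W^NE = Σw_i − X^NE + (Σα_i)·X^NE = 46 + 3.3·28 = 138.4.
Planner: ∂(Σu_j)/∂x_i = Σα_j − 1 = 3.3 > 0, so everyone contributes w_i; X^SO = 46, W^SO = 46 + 3.3·46 = 197.8.
Deadweight loss = 59.4.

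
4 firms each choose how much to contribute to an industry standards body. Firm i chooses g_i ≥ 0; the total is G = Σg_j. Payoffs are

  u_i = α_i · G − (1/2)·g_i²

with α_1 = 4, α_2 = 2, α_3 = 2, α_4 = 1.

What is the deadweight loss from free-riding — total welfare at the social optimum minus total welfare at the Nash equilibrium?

Firm i's FOC: ∂u_i/∂g_i = α_i − g_i = 0, so g_i* = α_i.
NE contributions = (4, 2, 2, 1); G = 9.
W^NE = (Σα)·G − ½Σα_i² = 9² − ½·25 = 68.5.
Planner sets g_i = Σα_j = 9 for every i, so G^SO = 4·9 = 36.
W^SO = (Σα)·G^SO − ½·4·(Σα)² = (4/2)·9² = 162.
Deadweight loss = W^SO − W^NE = 93.5.

93.5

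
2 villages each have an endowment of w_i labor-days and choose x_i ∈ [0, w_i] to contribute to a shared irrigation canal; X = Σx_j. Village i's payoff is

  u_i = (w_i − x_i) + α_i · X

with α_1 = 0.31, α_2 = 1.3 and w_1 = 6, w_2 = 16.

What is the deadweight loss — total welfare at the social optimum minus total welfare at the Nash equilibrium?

3.66

∂u_i/∂x_i = α_i − 1, so village i contributes w_i if α_i > 1, else 0.
α_i > 1 for i ∈ {2}; NE contributions (0, 16), X = 16.
W^NE = Σw_i − X^NE + (Σα_i)·X^NE = 22 + 0.61·16 = 31.76.
Planner: ∂(Σu_j)/∂x_i = Σα_j − 1 = 0.61 > 0, so everyone contributes w_i; X^SO = 22, W^SO = 22 + 0.61·22 = 35.42.
Deadweight loss = 3.66.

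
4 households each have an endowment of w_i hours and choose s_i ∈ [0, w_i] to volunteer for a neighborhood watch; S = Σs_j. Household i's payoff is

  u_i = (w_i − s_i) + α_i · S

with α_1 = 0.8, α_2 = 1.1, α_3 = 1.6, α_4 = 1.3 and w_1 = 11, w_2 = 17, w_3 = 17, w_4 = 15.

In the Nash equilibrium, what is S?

49

∂u_i/∂s_i = α_i − 1, so household i contributes w_i if α_i > 1, else 0.
α_i > 1 for i ∈ {2, 3, 4}; NE contributions (0, 17, 17, 15), S = 49.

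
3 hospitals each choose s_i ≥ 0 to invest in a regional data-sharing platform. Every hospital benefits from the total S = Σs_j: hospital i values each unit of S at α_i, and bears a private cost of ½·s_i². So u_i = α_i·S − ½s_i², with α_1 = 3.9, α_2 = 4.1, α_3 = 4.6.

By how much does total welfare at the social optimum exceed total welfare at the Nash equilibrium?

105.97

Hospital i's FOC: ∂u_i/∂s_i = α_i − s_i = 0, so s_i* = α_i.
NE contributions = (3.9, 4.1, 4.6); S = 12.6.
W^NE = (Σα)·S − ½Σα_i² = 12.6² − ½·53.18 = 132.17.
Planner sets s_i = Σα_j = 12.6 for every i, so S^SO = 3·12.6 = 37.8.
W^SO = (Σα)·S^SO − ½·3·(Σα)² = (3/2)·12.6² = 238.14.
Deadweight loss = W^SO − W^NE = 105.97.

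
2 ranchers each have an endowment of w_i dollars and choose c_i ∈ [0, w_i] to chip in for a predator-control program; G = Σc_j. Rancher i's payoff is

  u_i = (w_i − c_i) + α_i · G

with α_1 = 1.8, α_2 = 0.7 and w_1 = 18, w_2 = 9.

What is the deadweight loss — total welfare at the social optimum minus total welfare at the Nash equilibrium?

∂u_i/∂c_i = α_i − 1, so rancher i contributes w_i if α_i > 1, else 0.
α_i > 1 for i ∈ {1}; NE contributions (18, 0), G = 18.
W^NE = Σw_i − G^NE + (Σα_i)·G^NE = 27 + 1.5·18 = 54.
Planner: ∂(Σu_j)/∂c_i = Σα_j − 1 = 1.5 > 0, so everyone contributes w_i; G^SO = 27, W^SO = 27 + 1.5·27 = 67.5.
Deadweight loss = 13.5.

13.5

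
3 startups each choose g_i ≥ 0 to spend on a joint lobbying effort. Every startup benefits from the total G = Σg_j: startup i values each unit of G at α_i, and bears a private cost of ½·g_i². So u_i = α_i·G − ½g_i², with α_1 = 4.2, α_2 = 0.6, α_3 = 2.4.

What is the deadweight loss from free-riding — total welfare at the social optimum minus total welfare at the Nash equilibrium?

37.8

Startup i's FOC: ∂u_i/∂g_i = α_i − g_i = 0, so g_i* = α_i.
NE contributions = (4.2, 0.6, 2.4); G = 7.2.
W^NE = (Σα)·G − ½Σα_i² = 7.2² − ½·23.76 = 39.96.
Planner sets g_i = Σα_j = 7.2 for every i, so G^SO = 3·7.2 = 21.6.
W^SO = (Σα)·G^SO − ½·3·(Σα)² = (3/2)·7.2² = 77.76.
Deadweight loss = W^SO − W^NE = 37.8.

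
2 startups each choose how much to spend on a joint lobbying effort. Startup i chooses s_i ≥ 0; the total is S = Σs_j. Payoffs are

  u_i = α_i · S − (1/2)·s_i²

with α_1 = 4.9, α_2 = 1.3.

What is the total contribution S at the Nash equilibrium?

6.2

Startup i's FOC: ∂u_i/∂s_i = α_i − s_i = 0, so s_i* = α_i.
NE contributions = (4.9, 1.3); S = 6.2.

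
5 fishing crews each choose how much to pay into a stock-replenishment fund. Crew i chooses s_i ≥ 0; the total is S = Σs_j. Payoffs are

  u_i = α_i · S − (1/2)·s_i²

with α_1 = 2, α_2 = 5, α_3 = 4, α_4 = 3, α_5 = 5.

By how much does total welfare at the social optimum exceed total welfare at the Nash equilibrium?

Crew i's FOC: ∂u_i/∂s_i = α_i − s_i = 0, so s_i* = α_i.
NE contributions = (2, 5, 4, 3, 5); S = 19.
W^NE = (Σα)·S − ½Σα_i² = 19² − ½·79 = 321.5.
Planner sets s_i = Σα_j = 19 for every i, so S^SO = 5·19 = 95.
W^SO = (Σα)·S^SO − ½·5·(Σα)² = (5/2)·19² = 902.5.
Deadweight loss = W^SO − W^NE = 581.

581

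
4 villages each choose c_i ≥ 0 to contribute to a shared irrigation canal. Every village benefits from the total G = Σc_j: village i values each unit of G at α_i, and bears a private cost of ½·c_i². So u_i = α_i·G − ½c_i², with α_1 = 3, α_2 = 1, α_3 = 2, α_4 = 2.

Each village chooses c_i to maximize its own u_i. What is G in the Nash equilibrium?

8

Village i's FOC: ∂u_i/∂c_i = α_i − c_i = 0, so c_i* = α_i.
NE contributions = (3, 1, 2, 2); G = 8.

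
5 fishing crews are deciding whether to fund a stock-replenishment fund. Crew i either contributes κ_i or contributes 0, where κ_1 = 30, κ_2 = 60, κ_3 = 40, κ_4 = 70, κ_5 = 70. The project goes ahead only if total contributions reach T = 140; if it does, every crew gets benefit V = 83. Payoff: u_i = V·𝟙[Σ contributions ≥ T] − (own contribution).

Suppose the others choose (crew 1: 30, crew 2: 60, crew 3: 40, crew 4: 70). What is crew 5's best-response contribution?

Others' total = 200 ≥ 140; contributing adds cost 70 for no extra benefit.
Best response: 0.

0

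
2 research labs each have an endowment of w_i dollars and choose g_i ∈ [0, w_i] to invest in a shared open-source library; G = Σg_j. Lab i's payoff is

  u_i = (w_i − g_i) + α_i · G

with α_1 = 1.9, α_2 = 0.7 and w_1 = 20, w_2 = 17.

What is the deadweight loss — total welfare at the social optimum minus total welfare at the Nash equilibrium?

27.2

∂u_i/∂g_i = α_i − 1, so lab i contributes w_i if α_i > 1, else 0.
α_i > 1 for i ∈ {1}; NE contributions (20, 0), G = 20.
W^NE = Σw_i − G^NE + (Σα_i)·G^NE = 37 + 1.6·20 = 69.
Planner: ∂(Σu_j)/∂g_i = Σα_j − 1 = 1.6 > 0, so everyone contributes w_i; G^SO = 37, W^SO = 37 + 1.6·37 = 96.2.
Deadweight loss = 27.2.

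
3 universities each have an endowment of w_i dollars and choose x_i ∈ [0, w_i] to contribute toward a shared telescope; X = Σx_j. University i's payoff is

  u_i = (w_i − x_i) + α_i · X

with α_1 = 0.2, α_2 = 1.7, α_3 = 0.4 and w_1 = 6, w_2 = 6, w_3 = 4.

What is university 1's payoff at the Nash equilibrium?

7.2

∂u_i/∂x_i = α_i − 1, so university i contributes w_i if α_i > 1, else 0.
α_i > 1 for i ∈ {2}; NE contributions (0, 6, 0), X = 6.
u_1 = (6 − 0) + 0.2·6 = 7.2.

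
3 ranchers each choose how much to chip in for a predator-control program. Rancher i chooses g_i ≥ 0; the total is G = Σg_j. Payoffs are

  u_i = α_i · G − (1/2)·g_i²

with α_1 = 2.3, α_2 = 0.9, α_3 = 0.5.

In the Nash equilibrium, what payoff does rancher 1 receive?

5.865

Rancher i's FOC: ∂u_i/∂g_i = α_i − g_i = 0, so g_i* = α_i.
NE contributions = (2.3, 0.9, 0.5); G = 3.7.
u_1 = α_1·G − ½·(g_1)² = 2.3·3.7 − ½·2.3² = 5.865.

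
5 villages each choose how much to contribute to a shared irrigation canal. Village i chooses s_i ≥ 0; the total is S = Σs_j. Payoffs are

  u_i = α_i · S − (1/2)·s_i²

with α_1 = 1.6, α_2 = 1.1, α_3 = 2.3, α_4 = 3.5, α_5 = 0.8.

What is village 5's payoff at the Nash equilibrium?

Village i's FOC: ∂u_i/∂s_i = α_i − s_i = 0, so s_i* = α_i.
NE contributions = (1.6, 1.1, 2.3, 3.5, 0.8); S = 9.3.
u_5 = α_5·S − ½·(s_5)² = 0.8·9.3 − ½·0.8² = 7.12.

7.12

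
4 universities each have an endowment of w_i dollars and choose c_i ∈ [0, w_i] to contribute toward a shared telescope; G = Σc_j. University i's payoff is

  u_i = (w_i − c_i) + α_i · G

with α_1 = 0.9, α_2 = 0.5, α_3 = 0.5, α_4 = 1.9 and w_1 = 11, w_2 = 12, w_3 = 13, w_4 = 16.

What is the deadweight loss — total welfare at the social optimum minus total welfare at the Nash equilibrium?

∂u_i/∂c_i = α_i − 1, so university i contributes w_i if α_i > 1, else 0.
α_i > 1 for i ∈ {4}; NE contributions (0, 0, 0, 16), G = 16.
W^NE = Σw_i − G^NE + (Σα_i)·G^NE = 52 + 2.8·16 = 96.8.
Planner: ∂(Σu_j)/∂c_i = Σα_j − 1 = 2.8 > 0, so everyone contributes w_i; G^SO = 52, W^SO = 52 + 2.8·52 = 197.6.
Deadweight loss = 100.8.

100.8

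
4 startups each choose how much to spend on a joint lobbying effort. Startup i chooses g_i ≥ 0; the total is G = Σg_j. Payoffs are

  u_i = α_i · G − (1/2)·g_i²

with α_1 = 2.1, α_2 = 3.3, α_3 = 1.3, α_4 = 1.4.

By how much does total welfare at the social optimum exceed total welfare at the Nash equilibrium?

75.085

Startup i's FOC: ∂u_i/∂g_i = α_i − g_i = 0, so g_i* = α_i.
NE contributions = (2.1, 3.3, 1.3, 1.4); G = 8.1.
W^NE = (Σα)·G − ½Σα_i² = 8.1² − ½·18.95 = 56.135.
Planner sets g_i = Σα_j = 8.1 for every i, so G^SO = 4·8.1 = 32.4.
W^SO = (Σα)·G^SO − ½·4·(Σα)² = (4/2)·8.1² = 131.22.
Deadweight loss = W^SO − W^NE = 75.085.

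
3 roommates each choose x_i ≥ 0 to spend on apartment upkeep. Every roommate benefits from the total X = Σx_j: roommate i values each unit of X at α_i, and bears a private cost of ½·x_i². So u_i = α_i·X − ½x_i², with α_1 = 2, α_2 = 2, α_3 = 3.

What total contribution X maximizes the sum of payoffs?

21

Planner FOC: ∂(Σu_j)/∂x_i = (Σα_j) − x_i = 0, so x_i^SO = Σα_j = 7 for every i; X^SO = 21.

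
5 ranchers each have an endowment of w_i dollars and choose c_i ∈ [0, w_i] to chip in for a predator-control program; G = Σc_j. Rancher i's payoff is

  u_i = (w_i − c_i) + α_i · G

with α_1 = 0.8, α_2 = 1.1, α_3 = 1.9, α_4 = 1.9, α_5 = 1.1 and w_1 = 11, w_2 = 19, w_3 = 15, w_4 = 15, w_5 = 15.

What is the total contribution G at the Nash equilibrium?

∂u_i/∂c_i = α_i − 1, so rancher i contributes w_i if α_i > 1, else 0.
α_i > 1 for i ∈ {2, 3, 4, 5}; NE contributions (0, 19, 15, 15, 15), G = 64.

64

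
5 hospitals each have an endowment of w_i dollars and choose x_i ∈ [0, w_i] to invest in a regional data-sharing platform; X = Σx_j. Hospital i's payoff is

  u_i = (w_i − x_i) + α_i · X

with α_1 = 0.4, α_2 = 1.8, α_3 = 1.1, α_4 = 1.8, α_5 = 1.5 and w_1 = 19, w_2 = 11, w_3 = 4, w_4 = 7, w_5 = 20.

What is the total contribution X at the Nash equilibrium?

∂u_i/∂x_i = α_i − 1, so hospital i contributes w_i if α_i > 1, else 0.
α_i > 1 for i ∈ {2, 3, 4, 5}; NE contributions (0, 11, 4, 7, 20), X = 42.

42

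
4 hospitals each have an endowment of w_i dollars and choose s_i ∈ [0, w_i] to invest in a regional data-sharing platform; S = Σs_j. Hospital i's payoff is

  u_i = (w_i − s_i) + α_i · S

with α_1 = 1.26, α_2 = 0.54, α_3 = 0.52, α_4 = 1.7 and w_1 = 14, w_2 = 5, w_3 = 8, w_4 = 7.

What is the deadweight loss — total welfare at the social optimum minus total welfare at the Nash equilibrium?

∂u_i/∂s_i = α_i − 1, so hospital i contributes w_i if α_i > 1, else 0.
α_i > 1 for i ∈ {1, 4}; NE contributions (14, 0, 0, 7), S = 21.
W^NE = Σw_i − S^NE + (Σα_i)·S^NE = 34 + 3.02·21 = 97.42.
Planner: ∂(Σu_j)/∂s_i = Σα_j − 1 = 3.02 > 0, so everyone contributes w_i; S^SO = 34, W^SO = 34 + 3.02·34 = 136.68.
Deadweight loss = 39.26.

39.26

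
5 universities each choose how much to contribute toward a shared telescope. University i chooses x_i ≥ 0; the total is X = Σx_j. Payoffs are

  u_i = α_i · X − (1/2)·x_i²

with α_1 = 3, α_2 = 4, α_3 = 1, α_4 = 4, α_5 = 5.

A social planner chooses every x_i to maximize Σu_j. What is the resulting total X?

Planner FOC: ∂(Σu_j)/∂x_i = (Σα_j) − x_i = 0, so x_i^SO = Σα_j = 17 for every i; X^SO = 85.

85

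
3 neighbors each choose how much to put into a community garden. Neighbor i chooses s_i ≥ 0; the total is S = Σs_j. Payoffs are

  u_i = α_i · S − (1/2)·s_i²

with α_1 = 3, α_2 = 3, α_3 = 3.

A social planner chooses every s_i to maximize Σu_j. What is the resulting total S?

Planner FOC: ∂(Σu_j)/∂s_i = (Σα_j) − s_i = 0, so s_i^SO = Σα_j = 9 for every i; S^SO = 27.

27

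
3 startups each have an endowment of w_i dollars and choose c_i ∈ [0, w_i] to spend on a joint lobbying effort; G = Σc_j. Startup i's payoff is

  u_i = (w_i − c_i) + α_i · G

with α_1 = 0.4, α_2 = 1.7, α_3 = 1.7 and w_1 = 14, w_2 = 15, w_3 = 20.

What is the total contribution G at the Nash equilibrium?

∂u_i/∂c_i = α_i − 1, so startup i contributes w_i if α_i > 1, else 0.
α_i > 1 for i ∈ {2, 3}; NE contributions (0, 15, 20), G = 35.

35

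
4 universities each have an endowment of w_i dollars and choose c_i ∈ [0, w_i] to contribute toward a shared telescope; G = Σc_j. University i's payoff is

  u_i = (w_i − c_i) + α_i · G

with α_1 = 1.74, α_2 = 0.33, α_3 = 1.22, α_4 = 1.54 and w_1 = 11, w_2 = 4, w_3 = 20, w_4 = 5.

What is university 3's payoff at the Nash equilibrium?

∂u_i/∂c_i = α_i − 1, so university i contributes w_i if α_i > 1, else 0.
α_i > 1 for i ∈ {1, 3, 4}; NE contributions (11, 0, 20, 5), G = 36.
u_3 = (20 − 20) + 1.22·36 = 43.92.

43.92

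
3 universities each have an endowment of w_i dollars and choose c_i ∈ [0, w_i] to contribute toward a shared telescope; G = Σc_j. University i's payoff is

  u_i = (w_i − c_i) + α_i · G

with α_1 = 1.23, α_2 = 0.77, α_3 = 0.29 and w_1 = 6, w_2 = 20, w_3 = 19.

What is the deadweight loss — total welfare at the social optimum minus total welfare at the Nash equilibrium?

50.31

∂u_i/∂c_i = α_i − 1, so university i contributes w_i if α_i > 1, else 0.
α_i > 1 for i ∈ {1}; NE contributions (6, 0, 0), G = 6.
W^NE = Σw_i − G^NE + (Σα_i)·G^NE = 45 + 1.29·6 = 52.74.
Planner: ∂(Σu_j)/∂c_i = Σα_j − 1 = 1.29 > 0, so everyone contributes w_i; G^SO = 45, W^SO = 45 + 1.29·45 = 103.05.
Deadweight loss = 50.31.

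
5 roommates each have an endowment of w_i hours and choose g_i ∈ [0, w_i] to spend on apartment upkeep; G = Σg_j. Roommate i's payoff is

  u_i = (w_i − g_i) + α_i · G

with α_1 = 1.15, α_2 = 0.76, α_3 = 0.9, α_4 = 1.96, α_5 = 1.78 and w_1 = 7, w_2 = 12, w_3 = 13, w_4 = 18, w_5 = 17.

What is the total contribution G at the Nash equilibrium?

42

∂u_i/∂g_i = α_i − 1, so roommate i contributes w_i if α_i > 1, else 0.
α_i > 1 for i ∈ {1, 4, 5}; NE contributions (7, 0, 0, 18, 17), G = 42.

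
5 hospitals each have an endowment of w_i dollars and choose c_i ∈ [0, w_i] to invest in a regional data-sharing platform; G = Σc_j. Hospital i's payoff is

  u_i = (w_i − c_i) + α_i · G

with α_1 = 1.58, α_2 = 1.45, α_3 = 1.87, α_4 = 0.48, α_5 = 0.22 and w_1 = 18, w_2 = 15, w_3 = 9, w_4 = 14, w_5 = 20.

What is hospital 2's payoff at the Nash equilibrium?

∂u_i/∂c_i = α_i − 1, so hospital i contributes w_i if α_i > 1, else 0.
α_i > 1 for i ∈ {1, 2, 3}; NE contributions (18, 15, 9, 0, 0), G = 42.
u_2 = (15 − 15) + 1.45·42 = 60.9.

60.9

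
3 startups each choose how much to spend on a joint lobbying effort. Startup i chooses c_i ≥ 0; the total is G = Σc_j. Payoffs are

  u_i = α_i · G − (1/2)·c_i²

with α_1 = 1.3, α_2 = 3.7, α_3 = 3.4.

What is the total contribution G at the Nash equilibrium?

8.4

Startup i's FOC: ∂u_i/∂c_i = α_i − c_i = 0, so c_i* = α_i.
NE contributions = (1.3, 3.7, 3.4); G = 8.4.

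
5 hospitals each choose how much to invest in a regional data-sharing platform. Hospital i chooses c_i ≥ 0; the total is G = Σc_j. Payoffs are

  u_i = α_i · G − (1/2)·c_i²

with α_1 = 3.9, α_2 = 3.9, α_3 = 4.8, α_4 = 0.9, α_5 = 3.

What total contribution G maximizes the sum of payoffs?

Planner FOC: ∂(Σu_j)/∂c_i = (Σα_j) − c_i = 0, so c_i^SO = Σα_j = 16.5 for every i; G^SO = 82.5.

82.5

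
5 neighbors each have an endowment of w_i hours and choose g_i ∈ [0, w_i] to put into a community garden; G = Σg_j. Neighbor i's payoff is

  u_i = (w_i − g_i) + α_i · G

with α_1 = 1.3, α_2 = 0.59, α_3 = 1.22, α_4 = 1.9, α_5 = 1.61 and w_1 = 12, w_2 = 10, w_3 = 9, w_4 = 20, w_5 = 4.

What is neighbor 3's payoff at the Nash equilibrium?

∂u_i/∂g_i = α_i − 1, so neighbor i contributes w_i if α_i > 1, else 0.
α_i > 1 for i ∈ {1, 3, 4, 5}; NE contributions (12, 0, 9, 20, 4), G = 45.
u_3 = (9 − 9) + 1.22·45 = 54.9.

54.9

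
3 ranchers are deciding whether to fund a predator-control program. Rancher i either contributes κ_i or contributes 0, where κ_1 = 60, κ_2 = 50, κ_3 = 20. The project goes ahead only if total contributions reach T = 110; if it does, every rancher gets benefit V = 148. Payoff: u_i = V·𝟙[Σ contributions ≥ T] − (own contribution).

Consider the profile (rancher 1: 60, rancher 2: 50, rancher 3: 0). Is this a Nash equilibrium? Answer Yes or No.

Yes

Total = 110 ≥ 110: provided.
Rancher 1 (pledges 60, payoff 88): dropping to 0 → total 50, payoff 0. No gain.
Rancher 2 (pledges 50, payoff 98): dropping to 0 → total 60, payoff 0. No gain.
Rancher 3 (pledges 0, payoff 148): pledging 20 → total 130, payoff 128. No gain.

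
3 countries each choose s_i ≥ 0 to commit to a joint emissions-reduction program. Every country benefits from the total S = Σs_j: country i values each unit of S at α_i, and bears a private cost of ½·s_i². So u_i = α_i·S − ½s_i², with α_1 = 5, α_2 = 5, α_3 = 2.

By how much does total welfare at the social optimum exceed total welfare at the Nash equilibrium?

Country i's FOC: ∂u_i/∂s_i = α_i − s_i = 0, so s_i* = α_i.
NE contributions = (5, 5, 2); S = 12.
W^NE = (Σα)·S − ½Σα_i² = 12² − ½·54 = 117.
Planner sets s_i = Σα_j = 12 for every i, so S^SO = 3·12 = 36.
W^SO = (Σα)·S^SO − ½·3·(Σα)² = (3/2)·12² = 216.
Deadweight loss = W^SO − W^NE = 99.

99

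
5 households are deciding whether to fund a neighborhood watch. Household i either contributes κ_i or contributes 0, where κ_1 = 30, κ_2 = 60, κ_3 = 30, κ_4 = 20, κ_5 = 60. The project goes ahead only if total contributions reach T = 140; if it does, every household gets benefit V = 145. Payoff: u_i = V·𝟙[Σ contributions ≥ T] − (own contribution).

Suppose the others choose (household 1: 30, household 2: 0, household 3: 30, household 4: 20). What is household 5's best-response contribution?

60

Others' total = 80. Contributing 60 brings total to 140 ≥ 140: gain V − κ_5 = 85.
Best response: 60.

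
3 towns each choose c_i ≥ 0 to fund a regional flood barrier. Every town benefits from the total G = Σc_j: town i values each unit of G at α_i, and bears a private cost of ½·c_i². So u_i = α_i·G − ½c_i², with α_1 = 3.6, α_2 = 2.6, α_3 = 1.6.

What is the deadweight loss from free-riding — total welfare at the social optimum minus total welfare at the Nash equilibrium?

41.56

Town i's FOC: ∂u_i/∂c_i = α_i − c_i = 0, so c_i* = α_i.
NE contributions = (3.6, 2.6, 1.6); G = 7.8.
W^NE = (Σα)·G − ½Σα_i² = 7.8² − ½·22.28 = 49.7.
Planner sets c_i = Σα_j = 7.8 for every i, so G^SO = 3·7.8 = 23.4.
W^SO = (Σα)·G^SO − ½·3·(Σα)² = (3/2)·7.8² = 91.26.
Deadweight loss = W^SO − W^NE = 41.56.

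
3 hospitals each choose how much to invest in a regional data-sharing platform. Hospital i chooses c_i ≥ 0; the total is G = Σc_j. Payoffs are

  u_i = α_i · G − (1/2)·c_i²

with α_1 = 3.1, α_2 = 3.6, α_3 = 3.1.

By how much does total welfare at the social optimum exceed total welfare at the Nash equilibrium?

Hospital i's FOC: ∂u_i/∂c_i = α_i − c_i = 0, so c_i* = α_i.
NE contributions = (3.1, 3.6, 3.1); G = 9.8.
W^NE = (Σα)·G − ½Σα_i² = 9.8² − ½·32.18 = 79.95.
Planner sets c_i = Σα_j = 9.8 for every i, so G^SO = 3·9.8 = 29.4.
W^SO = (Σα)·G^SO − ½·3·(Σα)² = (3/2)·9.8² = 144.06.
Deadweight loss = W^SO − W^NE = 64.11.

64.11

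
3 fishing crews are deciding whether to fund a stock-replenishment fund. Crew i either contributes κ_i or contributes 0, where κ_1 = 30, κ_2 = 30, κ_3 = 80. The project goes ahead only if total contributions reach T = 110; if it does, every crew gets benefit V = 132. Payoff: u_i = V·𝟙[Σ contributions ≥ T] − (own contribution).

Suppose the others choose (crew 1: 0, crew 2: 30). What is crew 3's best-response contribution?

Others' total = 30. Contributing 80 brings total to 110 ≥ 110: gain V − κ_3 = 52.
Best response: 80.

80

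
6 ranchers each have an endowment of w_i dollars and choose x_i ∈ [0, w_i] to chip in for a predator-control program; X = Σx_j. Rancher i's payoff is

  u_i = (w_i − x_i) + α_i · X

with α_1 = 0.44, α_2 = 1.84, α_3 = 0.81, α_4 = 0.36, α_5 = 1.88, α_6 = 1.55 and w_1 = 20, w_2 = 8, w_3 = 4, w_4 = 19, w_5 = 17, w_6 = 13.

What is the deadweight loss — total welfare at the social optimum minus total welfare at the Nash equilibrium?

252.84

∂u_i/∂x_i = α_i − 1, so rancher i contributes w_i if α_i > 1, else 0.
α_i > 1 for i ∈ {2, 5, 6}; NE contributions (0, 8, 0, 0, 17, 13), X = 38.
W^NE = Σw_i − X^NE + (Σα_i)·X^NE = 81 + 5.88·38 = 304.44.
Planner: ∂(Σu_j)/∂x_i = Σα_j − 1 = 5.88 > 0, so everyone contributes w_i; X^SO = 81, W^SO = 81 + 5.88·81 = 557.28.
Deadweight loss = 252.84.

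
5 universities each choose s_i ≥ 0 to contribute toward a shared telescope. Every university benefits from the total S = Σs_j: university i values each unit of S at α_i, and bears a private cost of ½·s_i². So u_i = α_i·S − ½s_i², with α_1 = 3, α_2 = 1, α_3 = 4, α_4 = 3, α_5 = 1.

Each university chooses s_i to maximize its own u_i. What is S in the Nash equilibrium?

12

University i's FOC: ∂u_i/∂s_i = α_i − s_i = 0, so s_i* = α_i.
NE contributions = (3, 1, 4, 3, 1); S = 12.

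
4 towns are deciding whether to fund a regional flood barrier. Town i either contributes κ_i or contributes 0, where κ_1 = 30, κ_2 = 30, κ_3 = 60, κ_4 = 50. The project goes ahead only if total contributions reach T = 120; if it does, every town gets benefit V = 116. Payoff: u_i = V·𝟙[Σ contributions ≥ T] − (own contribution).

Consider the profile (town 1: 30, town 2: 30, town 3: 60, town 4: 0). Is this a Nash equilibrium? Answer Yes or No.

Yes

Total = 120 ≥ 120: provided.
Town 1 (pledges 30, payoff 86): dropping to 0 → total 90, payoff 0. No gain.
Town 2 (pledges 30, payoff 86): dropping to 0 → total 90, payoff 0. No gain.
Town 3 (pledges 60, payoff 56): dropping to 0 → total 60, payoff 0. No gain.
Town 4 (pledges 0, payoff 116): pledging 50 → total 170, payoff 66. No gain.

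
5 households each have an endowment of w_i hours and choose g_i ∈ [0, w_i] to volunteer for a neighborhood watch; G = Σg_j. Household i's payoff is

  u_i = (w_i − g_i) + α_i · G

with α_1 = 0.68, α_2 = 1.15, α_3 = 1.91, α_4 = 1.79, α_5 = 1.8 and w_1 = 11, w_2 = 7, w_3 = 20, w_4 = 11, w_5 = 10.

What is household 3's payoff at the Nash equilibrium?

91.68

∂u_i/∂g_i = α_i − 1, so household i contributes w_i if α_i > 1, else 0.
α_i > 1 for i ∈ {2, 3, 4, 5}; NE contributions (0, 7, 20, 11, 10), G = 48.
u_3 = (20 − 20) + 1.91·48 = 91.68.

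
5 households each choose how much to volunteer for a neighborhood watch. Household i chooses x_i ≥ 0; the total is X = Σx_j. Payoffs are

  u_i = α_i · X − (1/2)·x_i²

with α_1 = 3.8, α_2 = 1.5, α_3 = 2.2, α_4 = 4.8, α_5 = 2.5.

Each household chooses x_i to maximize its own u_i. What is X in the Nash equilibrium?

14.8

Household i's FOC: ∂u_i/∂x_i = α_i − x_i = 0, so x_i* = α_i.
NE contributions = (3.8, 1.5, 2.2, 4.8, 2.5); X = 14.8.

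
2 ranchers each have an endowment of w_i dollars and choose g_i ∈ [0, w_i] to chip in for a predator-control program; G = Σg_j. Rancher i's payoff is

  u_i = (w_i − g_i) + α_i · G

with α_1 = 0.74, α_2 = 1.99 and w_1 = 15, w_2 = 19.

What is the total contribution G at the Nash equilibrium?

19

∂u_i/∂g_i = α_i − 1, so rancher i contributes w_i if α_i > 1, else 0.
α_i > 1 for i ∈ {2}; NE contributions (0, 19), G = 19.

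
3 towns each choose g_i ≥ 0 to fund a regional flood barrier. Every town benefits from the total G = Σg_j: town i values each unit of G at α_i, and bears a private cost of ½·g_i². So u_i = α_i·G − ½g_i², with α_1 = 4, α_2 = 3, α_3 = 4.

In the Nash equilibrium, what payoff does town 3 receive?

36

Town i's FOC: ∂u_i/∂g_i = α_i − g_i = 0, so g_i* = α_i.
NE contributions = (4, 3, 4); G = 11.
u_3 = α_3·G − ½·(g_3)² = 4·11 − ½·4² = 36.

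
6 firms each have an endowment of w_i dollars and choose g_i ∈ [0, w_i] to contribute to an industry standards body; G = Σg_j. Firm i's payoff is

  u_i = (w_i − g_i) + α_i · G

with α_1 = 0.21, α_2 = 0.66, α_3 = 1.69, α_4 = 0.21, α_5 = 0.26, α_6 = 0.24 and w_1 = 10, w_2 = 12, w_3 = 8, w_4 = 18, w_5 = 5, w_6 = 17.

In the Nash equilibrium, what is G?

∂u_i/∂g_i = α_i − 1, so firm i contributes w_i if α_i > 1, else 0.
α_i > 1 for i ∈ {3}; NE contributions (0, 0, 8, 0, 0, 0), G = 8.

8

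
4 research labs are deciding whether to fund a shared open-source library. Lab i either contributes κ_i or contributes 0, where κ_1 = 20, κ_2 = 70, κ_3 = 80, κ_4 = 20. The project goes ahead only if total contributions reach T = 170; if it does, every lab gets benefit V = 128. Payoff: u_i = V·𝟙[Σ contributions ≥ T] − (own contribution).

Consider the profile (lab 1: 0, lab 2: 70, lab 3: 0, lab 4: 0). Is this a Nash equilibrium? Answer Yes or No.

Total = 70 < 170: not provided.
Lab 1 (pledges 0, payoff 0): pledging 20 → total 90, payoff -20. No gain.
Lab 2 (pledges 70, payoff -70): dropping to 0 → total 0, payoff 0. Profitable deviation.

No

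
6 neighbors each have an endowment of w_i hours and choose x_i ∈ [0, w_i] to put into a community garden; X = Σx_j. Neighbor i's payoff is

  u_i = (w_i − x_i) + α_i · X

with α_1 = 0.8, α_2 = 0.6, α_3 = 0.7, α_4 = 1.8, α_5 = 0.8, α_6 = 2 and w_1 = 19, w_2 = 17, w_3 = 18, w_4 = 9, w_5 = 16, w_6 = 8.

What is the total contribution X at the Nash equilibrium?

17

∂u_i/∂x_i = α_i − 1, so neighbor i contributes w_i if α_i > 1, else 0.
α_i > 1 for i ∈ {4, 6}; NE contributions (0, 0, 0, 9, 0, 8), X = 17.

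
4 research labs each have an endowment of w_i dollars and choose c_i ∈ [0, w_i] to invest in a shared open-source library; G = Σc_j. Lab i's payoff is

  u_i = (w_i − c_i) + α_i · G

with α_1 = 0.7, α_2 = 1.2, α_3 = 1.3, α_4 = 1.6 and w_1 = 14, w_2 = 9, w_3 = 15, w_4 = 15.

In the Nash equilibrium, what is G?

∂u_i/∂c_i = α_i − 1, so lab i contributes w_i if α_i > 1, else 0.
α_i > 1 for i ∈ {2, 3, 4}; NE contributions (0, 9, 15, 15), G = 39.

39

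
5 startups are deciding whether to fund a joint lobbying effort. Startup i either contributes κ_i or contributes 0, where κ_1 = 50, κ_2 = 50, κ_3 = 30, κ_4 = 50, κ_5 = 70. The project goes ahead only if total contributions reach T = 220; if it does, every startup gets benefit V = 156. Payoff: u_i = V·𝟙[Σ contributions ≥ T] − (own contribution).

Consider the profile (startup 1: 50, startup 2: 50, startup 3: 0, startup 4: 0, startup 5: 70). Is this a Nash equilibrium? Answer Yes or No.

Total = 170 < 220: not provided.
Startup 1 (pledges 50, payoff -50): dropping to 0 → total 120, payoff 0. Profitable deviation.

No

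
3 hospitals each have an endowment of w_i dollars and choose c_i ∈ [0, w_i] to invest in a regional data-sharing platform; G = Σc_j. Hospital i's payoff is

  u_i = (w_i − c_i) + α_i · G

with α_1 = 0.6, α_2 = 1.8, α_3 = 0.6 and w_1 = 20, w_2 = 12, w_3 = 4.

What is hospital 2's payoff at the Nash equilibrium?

21.6

∂u_i/∂c_i = α_i − 1, so hospital i contributes w_i if α_i > 1, else 0.
α_i > 1 for i ∈ {2}; NE contributions (0, 12, 0), G = 12.
u_2 = (12 − 12) + 1.8·12 = 21.6.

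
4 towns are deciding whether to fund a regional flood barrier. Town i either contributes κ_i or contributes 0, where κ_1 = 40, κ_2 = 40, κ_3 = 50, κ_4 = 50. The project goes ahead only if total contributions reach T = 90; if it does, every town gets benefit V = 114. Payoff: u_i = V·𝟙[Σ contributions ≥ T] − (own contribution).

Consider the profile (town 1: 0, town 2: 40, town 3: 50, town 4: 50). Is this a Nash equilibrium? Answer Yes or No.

No

Total = 140 ≥ 90: provided.
Town 1 (pledges 0, payoff 114): pledging 40 → total 180, payoff 74. No gain.
Town 2 (pledges 40, payoff 74): dropping to 0 → total 100, payoff 114. Profitable deviation.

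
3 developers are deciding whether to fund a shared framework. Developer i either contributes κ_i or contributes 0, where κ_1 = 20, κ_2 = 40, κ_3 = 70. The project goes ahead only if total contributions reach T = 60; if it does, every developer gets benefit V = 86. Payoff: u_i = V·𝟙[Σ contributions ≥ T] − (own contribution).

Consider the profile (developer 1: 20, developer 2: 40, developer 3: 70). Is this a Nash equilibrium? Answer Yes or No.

No

Total = 130 ≥ 60: provided.
Developer 1 (pledges 20, payoff 66): dropping to 0 → total 110, payoff 86. Profitable deviation.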